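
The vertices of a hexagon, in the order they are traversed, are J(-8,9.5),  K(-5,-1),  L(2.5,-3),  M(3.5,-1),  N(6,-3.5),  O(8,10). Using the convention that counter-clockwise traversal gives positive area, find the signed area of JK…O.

159.375

Apply the shoelace (surveyor's) formula: 2A = Σ (x_i·y_{i+1} − x_{i+1}·y_i), indices taken mod 6.
Σ = (55.5) + (17.5) + (8) + (-6.25) + (88) + (156) = 318.75
Signed area = Σ/2 = 159.375 (positive ⇒ counter-clockwise traversal).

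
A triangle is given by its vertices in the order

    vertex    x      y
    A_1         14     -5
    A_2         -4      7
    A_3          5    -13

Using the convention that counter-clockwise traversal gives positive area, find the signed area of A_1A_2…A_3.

126

Cross-terms: 78, 17, 157  ⇒  Σ = 252
Signed area = Σ/2 = 126 (positive ⇒ counter-clockwise traversal).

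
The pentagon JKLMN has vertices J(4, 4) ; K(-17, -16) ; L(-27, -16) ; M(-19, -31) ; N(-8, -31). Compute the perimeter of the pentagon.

104

|JK| = √((-21)² + (-20)²) = √841 = 29
|KL| = √((-10)² + (0)²) = √100 = 10
|LM| = √((8)² + (-15)²) = √289 = 17
|MN| = √((11)² + (0)²) = √121 = 11
|NJ| = √((12)² + (35)²) = √1369 = 37
Perimeter = 29 + 10 + 17 + 11 + 37 = 104.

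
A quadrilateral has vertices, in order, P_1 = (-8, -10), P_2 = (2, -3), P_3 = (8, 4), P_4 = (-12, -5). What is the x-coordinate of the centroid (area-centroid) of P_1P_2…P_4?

Apply the surveyor's formula. First the cross-terms c_i = x_i·y_{i+1} − x_{i+1}·y_i:
  44, 32, 8, 80  ⇒  2A = 164, A = 82.
Then Σ (x_i + x_{i+1})·c_i = -1576, so x̄ = -1576 / (6·82) = -394/123.

-394/123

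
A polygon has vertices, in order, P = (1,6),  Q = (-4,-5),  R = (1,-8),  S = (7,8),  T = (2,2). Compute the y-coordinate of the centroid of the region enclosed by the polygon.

-1.046875

Apply Gauss's area formula. First the cross-terms c_i = x_i·y_{i+1} − x_{i+1}·y_i:
  19, 37, 64, -2, 10  ⇒  2A = 128, A = 64.
Then Σ (y_i + y_{i+1})·c_i = -402, so ȳ = -402 / (6·64) = -1.046875.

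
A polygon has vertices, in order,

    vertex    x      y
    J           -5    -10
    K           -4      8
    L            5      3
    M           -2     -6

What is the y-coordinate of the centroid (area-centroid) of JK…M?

Apply the shoelace (surveyor's) formula. First the cross-terms c_i = x_i·y_{i+1} − x_{i+1}·y_i:
  -80, -52, -24, -10  ⇒  2A = -166, A = -83.
Then Σ (y_i + y_{i+1})·c_i = -180, so ȳ = -180 / (6·(-83)) = 30/83.

30/83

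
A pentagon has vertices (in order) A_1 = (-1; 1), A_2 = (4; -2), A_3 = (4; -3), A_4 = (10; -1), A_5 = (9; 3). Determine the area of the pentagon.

Σ = (-2) + (-4) + (26) + (39) + (12) = 71
Area = |Σ|/2 = 35.5.

35.5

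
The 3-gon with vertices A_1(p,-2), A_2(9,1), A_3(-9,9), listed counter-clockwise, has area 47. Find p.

4

Write out the shoelace sum; only the two edges meeting at A_1 involve p:
2·Area = [((-9)·(-2) − p·9) + (p·1 − 9·(-2))] + 90
       = -8·p + 126 = 94
⇒ p = 4.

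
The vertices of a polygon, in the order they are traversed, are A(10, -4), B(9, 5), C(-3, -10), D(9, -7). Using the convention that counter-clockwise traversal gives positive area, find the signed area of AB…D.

Apply Gauss's area formula: 2A = Σ (x_i·y_{i+1} − x_{i+1}·y_i), indices taken mod 4.
Σ = (86) + (-75) + (111) + (34) = 156
Signed area = Σ/2 = 78 (positive ⇒ counter-clockwise traversal).

78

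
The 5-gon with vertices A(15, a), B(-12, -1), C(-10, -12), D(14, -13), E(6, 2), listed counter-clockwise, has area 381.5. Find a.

The doubled signed area Σ (x_i y_{i+1} − x_{i+1} y_i) is linear in a.
With a=0 it equals 493; the coefficient of a is 18 (from the two edges through A).
So 18·a + 493 = 2·381.5 = 763 ⇒ a = 15.

15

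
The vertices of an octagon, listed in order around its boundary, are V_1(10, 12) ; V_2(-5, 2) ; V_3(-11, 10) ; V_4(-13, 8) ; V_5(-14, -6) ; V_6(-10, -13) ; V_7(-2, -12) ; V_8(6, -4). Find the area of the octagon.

346

Apply the shoelace formula: 2A = Σ (x_i·y_{i+1} − x_{i+1}·y_i), indices taken mod 8.
Cross-terms: 80, -28, 42, 190, 122, 94, 80, 112  ⇒  Σ = 692
Area = |Σ|/2 = 346.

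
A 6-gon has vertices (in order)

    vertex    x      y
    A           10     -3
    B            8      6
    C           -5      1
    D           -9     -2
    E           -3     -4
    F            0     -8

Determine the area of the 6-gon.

137.5

Cross-terms: 84, 38, 19, 30, 24, 80  ⇒  Σ = 275
Area = |Σ|/2 = 137.5.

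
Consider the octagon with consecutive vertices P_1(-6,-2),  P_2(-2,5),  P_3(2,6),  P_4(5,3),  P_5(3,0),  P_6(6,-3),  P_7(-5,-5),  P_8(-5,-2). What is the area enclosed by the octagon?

80

Cross-terms: -34, -22, -24, -9, -9, -45, -15, -2  ⇒  Σ = -160
Area = |Σ|/2 = 80.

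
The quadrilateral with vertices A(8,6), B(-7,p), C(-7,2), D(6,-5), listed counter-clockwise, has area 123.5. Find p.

8

Write out the shoelace sum; only the two edges meeting at B involve p:
2·Area = [(8·p − (-7)·6) + ((-7)·2 − (-7)·p)] + 99
       = 15·p + 127 = 247
⇒ p = 8.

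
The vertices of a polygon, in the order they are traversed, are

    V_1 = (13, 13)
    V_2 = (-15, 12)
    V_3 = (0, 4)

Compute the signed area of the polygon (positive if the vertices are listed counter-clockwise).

119.5

Σ = (351) + (-60) + (-52) = 239
Signed area = Σ/2 = 119.5 (positive ⇒ counter-clockwise traversal).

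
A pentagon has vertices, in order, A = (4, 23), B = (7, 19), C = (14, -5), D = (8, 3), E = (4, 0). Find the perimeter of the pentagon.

|AB| = √((3)² + (-4)²) = √25 = 5
|BC| = √((7)² + (-24)²) = √625 = 25
|CD| = √((-6)² + (8)²) = √100 = 10
|DE| = √((-4)² + (-3)²) = √25 = 5
|EA| = √((0)² + (23)²) = √529 = 23
Perimeter = 5 + 25 + 10 + 5 + 23 = 68.

68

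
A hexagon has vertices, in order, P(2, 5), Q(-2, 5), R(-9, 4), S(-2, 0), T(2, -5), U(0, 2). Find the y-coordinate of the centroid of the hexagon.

Apply the shoelace (surveyor's) formula. First the cross-terms c_i = x_i·y_{i+1} − x_{i+1}·y_i:
  20, 37, 8, 10, 4, -4  ⇒  2A = 75, A = 37.5.
Then Σ (y_i + y_{i+1})·c_i = 475, so ȳ = 475 / (6·37.5) = 19/9.

19/9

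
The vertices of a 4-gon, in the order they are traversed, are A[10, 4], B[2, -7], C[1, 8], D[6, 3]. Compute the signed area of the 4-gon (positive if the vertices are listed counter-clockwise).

-53

Σ = (-78) + (23) + (-45) + (-6) = -106
Signed area = Σ/2 = -53 (negative ⇒ clockwise traversal).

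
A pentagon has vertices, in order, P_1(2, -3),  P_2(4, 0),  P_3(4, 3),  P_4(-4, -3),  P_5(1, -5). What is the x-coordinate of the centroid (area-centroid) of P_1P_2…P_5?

20/27

Apply the surveyor's formula. First the cross-terms c_i = x_i·y_{i+1} − x_{i+1}·y_i:
  12, 12, 0, 23, 7  ⇒  2A = 54, A = 27.
Then Σ (x_i + x_{i+1})·c_i = 120, so x̄ = 120 / (6·27) = 20/27.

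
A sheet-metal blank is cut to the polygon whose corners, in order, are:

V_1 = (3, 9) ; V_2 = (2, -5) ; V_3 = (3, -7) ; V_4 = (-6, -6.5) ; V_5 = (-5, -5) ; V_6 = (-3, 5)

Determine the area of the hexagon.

89

Σ = (-33) + (1) + (-61.5) + (-2.5) + (-40) + (-42) = -178
Area = |Σ|/2 = 89.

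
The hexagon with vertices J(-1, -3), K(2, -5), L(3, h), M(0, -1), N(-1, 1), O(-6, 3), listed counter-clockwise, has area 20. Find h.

-3

The doubled signed area Σ (x_i y_{i+1} − x_{i+1} y_i) is linear in h.
With h=0 it equals 46; the coefficient of h is 2 (from the two edges through L).
So 2·h + 46 = 2·20 = 40 ⇒ h = -3.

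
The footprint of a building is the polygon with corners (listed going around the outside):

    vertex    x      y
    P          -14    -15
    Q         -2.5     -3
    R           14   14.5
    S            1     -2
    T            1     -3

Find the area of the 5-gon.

45.125

Apply Gauss's area formula: 2A = Σ (x_i·y_{i+1} − x_{i+1}·y_i), indices taken mod 5.
Σ = (4.5) + (5.75) + (-42.5) + (-1) + (-57) = -90.25
Area = |Σ|/2 = 45.125.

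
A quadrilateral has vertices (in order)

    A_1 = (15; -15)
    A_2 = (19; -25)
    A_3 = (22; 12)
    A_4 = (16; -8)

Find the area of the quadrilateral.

A_1→A_2: (15)(-25) − (19)(-15) = -90
A_2→A_3: (19)(12) − (22)(-25) = 778
A_3→A_4: (22)(-8) − (16)(12) = -368
A_4→A_1: (16)(-15) − (15)(-8) = -120
Σ = 200
Area = |Σ|/2 = 100.

100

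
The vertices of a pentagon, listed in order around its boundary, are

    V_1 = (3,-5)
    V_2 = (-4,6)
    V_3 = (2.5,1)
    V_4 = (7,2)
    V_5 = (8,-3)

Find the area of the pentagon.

45.5

Σ = (-2) + (-19) + (-2) + (-37) + (-31) = -91
Area = |Σ|/2 = 45.5.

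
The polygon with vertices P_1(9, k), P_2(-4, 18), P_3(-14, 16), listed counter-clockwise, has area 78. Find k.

The doubled signed area Σ (x_i y_{i+1} − x_{i+1} y_i) is linear in k.
With k=0 it equals 206; the coefficient of k is -10 (from the two edges through P_1).
So -10·k + 206 = 2·78 = 156 ⇒ k = 5.

5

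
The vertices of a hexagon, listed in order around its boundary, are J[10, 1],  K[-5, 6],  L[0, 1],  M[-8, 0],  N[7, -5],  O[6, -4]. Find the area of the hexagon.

78

Apply the surveyor's formula: 2A = Σ (x_i·y_{i+1} − x_{i+1}·y_i), indices taken mod 6.
Cross-terms: 65, -5, 8, 40, 2, 46  ⇒  Σ = 156
Area = |Σ|/2 = 78.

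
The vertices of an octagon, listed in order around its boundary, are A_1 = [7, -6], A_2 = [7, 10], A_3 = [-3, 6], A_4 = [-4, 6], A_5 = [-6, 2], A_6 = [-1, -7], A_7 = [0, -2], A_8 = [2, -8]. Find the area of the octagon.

Σ = (112) + (72) + (6) + (28) + (44) + (2) + (4) + (44) = 312
Area = |Σ|/2 = 156.

156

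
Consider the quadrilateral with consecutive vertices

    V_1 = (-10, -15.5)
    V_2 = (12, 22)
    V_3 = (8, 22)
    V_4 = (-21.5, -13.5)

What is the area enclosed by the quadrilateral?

Apply the surveyor's formula: 2A = Σ (x_i·y_{i+1} − x_{i+1}·y_i), indices taken mod 4.
Σ = (-34) + (88) + (365) + (198.25) = 617.25
Area = |Σ|/2 = 308.625.

308.625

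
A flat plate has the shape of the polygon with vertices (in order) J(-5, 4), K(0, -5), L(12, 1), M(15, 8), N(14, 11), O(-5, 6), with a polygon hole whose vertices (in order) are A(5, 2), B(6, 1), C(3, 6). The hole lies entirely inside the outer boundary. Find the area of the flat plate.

183

Outer boundary:
J→K: (-5)(-5) − (0)(4) = 25
K→L: (0)(1) − (12)(-5) = 60
L→M: (12)(8) − (15)(1) = 81
M→N: (15)(11) − (14)(8) = 53
N→O: (14)(6) − (-5)(11) = 139
O→J: (-5)(4) − (-5)(6) = 10
Σ = 368
Area = |Σ|/2 = 184.
Hole:
Σ = (-7) + (33) + (-24) = 2
Area = |Σ|/2 = 1.
Net area = 184 − 1 = 183.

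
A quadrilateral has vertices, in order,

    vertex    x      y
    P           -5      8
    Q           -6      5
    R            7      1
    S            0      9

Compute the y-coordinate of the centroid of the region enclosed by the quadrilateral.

Apply the shoelace formula. First the cross-terms c_i = x_i·y_{i+1} − x_{i+1}·y_i:
  23, -41, 63, 45  ⇒  2A = 90, A = 45.
Then Σ (y_i + y_{i+1})·c_i = 1448, so ȳ = 1448 / (6·45) = 724/135.

724/135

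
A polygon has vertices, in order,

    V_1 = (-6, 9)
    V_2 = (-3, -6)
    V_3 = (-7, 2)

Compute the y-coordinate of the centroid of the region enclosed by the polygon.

5/3

Apply the shoelace (surveyor's) formula. First the cross-terms c_i = x_i·y_{i+1} − x_{i+1}·y_i:
  63, -48, -51  ⇒  2A = -36, A = -18.
Then Σ (y_i + y_{i+1})·c_i = -180, so ȳ = -180 / (6·(-18)) = 5/3.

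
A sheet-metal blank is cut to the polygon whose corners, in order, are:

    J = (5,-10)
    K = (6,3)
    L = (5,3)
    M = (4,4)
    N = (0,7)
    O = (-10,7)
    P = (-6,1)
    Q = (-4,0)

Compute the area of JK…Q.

Σ = (75) + (3) + (8) + (28) + (70) + (32) + (4) + (40) = 260
Area = |Σ|/2 = 130.

130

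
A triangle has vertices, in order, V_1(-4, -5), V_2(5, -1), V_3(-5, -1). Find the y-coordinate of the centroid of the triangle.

Apply the surveyor's formula. First the cross-terms c_i = x_i·y_{i+1} − x_{i+1}·y_i:
  29, -10, 21  ⇒  2A = 40, A = 20.
Then Σ (y_i + y_{i+1})·c_i = -280, so ȳ = -280 / (6·20) = -7/3.

-7/3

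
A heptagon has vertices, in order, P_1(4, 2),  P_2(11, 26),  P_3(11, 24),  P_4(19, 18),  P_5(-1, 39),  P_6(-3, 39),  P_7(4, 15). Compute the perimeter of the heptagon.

|P_1P_2| = √((7)² + (24)²) = √625 = 25
|P_2P_3| = √((0)² + (-2)²) = √4 = 2
|P_3P_4| = √((8)² + (-6)²) = √100 = 10
|P_4P_5| = √((-20)² + (21)²) = √841 = 29
|P_5P_6| = √((-2)² + (0)²) = √4 = 2
|P_6P_7| = √((7)² + (-24)²) = √625 = 25
|P_7P_1| = √((0)² + (-13)²) = √169 = 13
Perimeter = 25 + 2 + 10 + 29 + 2 + 25 + 13 = 106.

106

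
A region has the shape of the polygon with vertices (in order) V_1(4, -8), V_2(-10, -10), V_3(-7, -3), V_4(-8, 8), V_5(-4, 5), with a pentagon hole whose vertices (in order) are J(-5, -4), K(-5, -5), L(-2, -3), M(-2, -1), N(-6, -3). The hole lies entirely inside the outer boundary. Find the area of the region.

110.5

Outer boundary:
Apply the shoelace formula: 2A = Σ (x_i·y_{i+1} − x_{i+1}·y_i), indices taken mod 5.
Cross-terms: -120, -40, -80, -8, 12  ⇒  Σ = -236
Area = |Σ|/2 = 118.
Hole:
Σ = (5) + (5) + (-4) + (0) + (9) = 15
Area = |Σ|/2 = 7.5.
Net area = 118 − 7.5 = 110.5.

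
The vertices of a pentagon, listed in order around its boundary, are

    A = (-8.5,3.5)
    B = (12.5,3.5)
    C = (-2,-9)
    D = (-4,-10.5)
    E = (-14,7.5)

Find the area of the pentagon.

Apply Gauss's area formula: 2A = Σ (x_i·y_{i+1} − x_{i+1}·y_i), indices taken mod 5.
Σ = (-73.5) + (-105.5) + (-15) + (-177) + (14.75) = -356.25
Area = |Σ|/2 = 178.125.

178.125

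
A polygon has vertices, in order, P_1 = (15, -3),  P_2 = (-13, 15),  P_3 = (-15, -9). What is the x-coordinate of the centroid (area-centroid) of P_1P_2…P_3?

Apply Gauss's area formula. First the cross-terms c_i = x_i·y_{i+1} − x_{i+1}·y_i:
  186, 342, 180  ⇒  2A = 708, A = 354.
Then Σ (x_i + x_{i+1})·c_i = -9204, so x̄ = -9204 / (6·354) = -13/3.

-13/3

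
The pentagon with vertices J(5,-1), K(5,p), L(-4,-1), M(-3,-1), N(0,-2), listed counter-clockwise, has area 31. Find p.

5

Write out the shoelace sum; only the two edges meeting at K involve p:
2·Area = [(5·p − 5·(-1)) + (5·(-1) − (-4)·p)] + 17
       = 9·p + 17 = 62
⇒ p = 5.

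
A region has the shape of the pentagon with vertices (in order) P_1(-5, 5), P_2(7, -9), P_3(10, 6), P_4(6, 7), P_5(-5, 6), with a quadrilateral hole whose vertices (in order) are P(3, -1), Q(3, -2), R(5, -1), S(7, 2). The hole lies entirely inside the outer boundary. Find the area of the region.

122

Outer boundary:
Σ = (10) + (132) + (34) + (71) + (5) = 252
Area = |Σ|/2 = 126.
Hole:
Σ = (-3) + (7) + (17) + (-13) = 8
Area = |Σ|/2 = 4.
Net area = 126 − 4 = 122.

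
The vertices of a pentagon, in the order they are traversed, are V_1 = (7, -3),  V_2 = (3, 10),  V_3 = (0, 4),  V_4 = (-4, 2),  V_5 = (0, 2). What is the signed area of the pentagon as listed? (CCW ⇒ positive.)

Cross-terms: 79, 12, 16, -8, -14  ⇒  Σ = 85
Signed area = Σ/2 = 42.5 (positive ⇒ counter-clockwise traversal).

42.5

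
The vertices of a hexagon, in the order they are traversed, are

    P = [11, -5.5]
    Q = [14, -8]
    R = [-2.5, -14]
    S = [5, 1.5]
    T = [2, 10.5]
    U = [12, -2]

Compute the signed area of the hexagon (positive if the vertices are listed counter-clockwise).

Apply Gauss's area formula: 2A = Σ (x_i·y_{i+1} − x_{i+1}·y_i), indices taken mod 6.
Σ = (-11) + (-216) + (66.25) + (49.5) + (-130) + (-44) = -285.25
Signed area = Σ/2 = -142.625 (negative ⇒ clockwise traversal).

-142.625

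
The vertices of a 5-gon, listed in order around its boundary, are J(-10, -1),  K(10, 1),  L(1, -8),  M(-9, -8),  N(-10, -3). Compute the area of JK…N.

117

Apply the surveyor's formula: 2A = Σ (x_i·y_{i+1} − x_{i+1}·y_i), indices taken mod 5.
Σ = (0) + (-81) + (-80) + (-53) + (-20) = -234
Area = |Σ|/2 = 117.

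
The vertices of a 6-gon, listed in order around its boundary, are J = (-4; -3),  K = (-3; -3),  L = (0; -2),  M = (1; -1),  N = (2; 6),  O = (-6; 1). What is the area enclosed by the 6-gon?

39.5

Apply the surveyor's formula: 2A = Σ (x_i·y_{i+1} − x_{i+1}·y_i), indices taken mod 6.
Cross-terms: 3, 6, 2, 8, 38, 22  ⇒  Σ = 79
Area = |Σ|/2 = 39.5.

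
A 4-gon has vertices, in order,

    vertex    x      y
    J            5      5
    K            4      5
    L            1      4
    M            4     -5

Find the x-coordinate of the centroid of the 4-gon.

Apply the shoelace (surveyor's) formula. First the cross-terms c_i = x_i·y_{i+1} − x_{i+1}·y_i:
  5, 11, -21, 45  ⇒  2A = 40, A = 20.
Then Σ (x_i + x_{i+1})·c_i = 400, so x̄ = 400 / (6·20) = 10/3.

10/3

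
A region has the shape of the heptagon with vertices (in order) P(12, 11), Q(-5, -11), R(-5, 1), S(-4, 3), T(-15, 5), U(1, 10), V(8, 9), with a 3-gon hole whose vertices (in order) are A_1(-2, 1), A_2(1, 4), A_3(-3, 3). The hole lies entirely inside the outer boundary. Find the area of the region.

Outer boundary:
Cross-terms: -77, -60, -11, 25, -155, -71, -20  ⇒  Σ = -369
Area = |Σ|/2 = 184.5.
Hole:
Σ = (-9) + (15) + (3) = 9
Area = |Σ|/2 = 4.5.
Net area = 184.5 − 4.5 = 180.

180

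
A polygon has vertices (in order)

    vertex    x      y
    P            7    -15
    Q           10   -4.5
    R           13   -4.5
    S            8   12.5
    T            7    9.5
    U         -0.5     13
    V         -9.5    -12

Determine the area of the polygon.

Apply the surveyor's formula: 2A = Σ (x_i·y_{i+1} − x_{i+1}·y_i), indices taken mod 7.
Σ = (118.5) + (13.5) + (198.5) + (-11.5) + (95.75) + (129.5) + (226.5) = 770.75
Area = |Σ|/2 = 385.375.

385.375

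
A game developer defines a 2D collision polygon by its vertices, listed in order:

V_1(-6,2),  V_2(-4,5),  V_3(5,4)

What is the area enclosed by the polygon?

Apply the shoelace formula: 2A = Σ (x_i·y_{i+1} − x_{i+1}·y_i), indices taken mod 3.
V_1→V_2: (-6)(5) − (-4)(2) = -22
V_2→V_3: (-4)(4) − (5)(5) = -41
V_3→V_1: (5)(2) − (-6)(4) = 34
Σ = -29
Area = |Σ|/2 = 14.5.

14.5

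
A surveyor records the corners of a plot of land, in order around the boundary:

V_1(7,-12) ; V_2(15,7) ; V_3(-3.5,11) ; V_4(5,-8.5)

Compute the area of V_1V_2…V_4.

Σ = (229) + (189.5) + (-25.25) + (-0.5) = 392.75
Area = |Σ|/2 = 196.375.

196.375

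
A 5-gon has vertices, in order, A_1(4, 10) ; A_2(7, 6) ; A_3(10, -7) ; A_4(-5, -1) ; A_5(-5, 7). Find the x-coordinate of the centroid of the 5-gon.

117/53

Apply the surveyor's formula. First the cross-terms c_i = x_i·y_{i+1} − x_{i+1}·y_i:
  -46, -109, -45, -40, -78  ⇒  2A = -318, A = -159.
Then Σ (x_i + x_{i+1})·c_i = -2106, so x̄ = -2106 / (6·(-159)) = 117/53.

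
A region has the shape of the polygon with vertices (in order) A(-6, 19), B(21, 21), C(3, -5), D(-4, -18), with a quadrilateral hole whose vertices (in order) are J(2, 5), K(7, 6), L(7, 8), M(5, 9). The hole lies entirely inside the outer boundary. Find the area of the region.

465

Outer boundary:
Σ = (-525) + (-168) + (-74) + (-184) = -951
Area = |Σ|/2 = 475.5.
Hole:
J→K: (2)(6) − (7)(5) = -23
K→L: (7)(8) − (7)(6) = 14
L→M: (7)(9) − (5)(8) = 23
M→J: (5)(5) − (2)(9) = 7
Σ = 21
Area = |Σ|/2 = 10.5.
Net area = 475.5 − 10.5 = 465.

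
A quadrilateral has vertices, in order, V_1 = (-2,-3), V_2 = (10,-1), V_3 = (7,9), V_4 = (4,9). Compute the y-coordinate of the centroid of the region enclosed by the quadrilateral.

Apply the surveyor's formula. First the cross-terms c_i = x_i·y_{i+1} − x_{i+1}·y_i:
  32, 97, 27, 6  ⇒  2A = 162, A = 81.
Then Σ (y_i + y_{i+1})·c_i = 1170, so ȳ = 1170 / (6·81) = 65/27.

65/27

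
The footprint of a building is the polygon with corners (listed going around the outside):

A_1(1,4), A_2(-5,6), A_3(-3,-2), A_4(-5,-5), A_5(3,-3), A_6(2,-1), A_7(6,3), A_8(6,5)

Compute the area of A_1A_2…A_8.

Apply Gauss's area formula: 2A = Σ (x_i·y_{i+1} − x_{i+1}·y_i), indices taken mod 8.
Cross-terms: 26, 28, 5, 30, 3, 12, 12, 19  ⇒  Σ = 135
Area = |Σ|/2 = 67.5.

67.5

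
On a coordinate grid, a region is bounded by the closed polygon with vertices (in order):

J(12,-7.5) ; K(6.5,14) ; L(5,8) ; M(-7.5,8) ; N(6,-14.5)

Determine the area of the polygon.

244.25

Apply the surveyor's formula: 2A = Σ (x_i·y_{i+1} − x_{i+1}·y_i), indices taken mod 5.
Σ = (216.75) + (-18) + (100) + (60.75) + (129) = 488.5
Area = |Σ|/2 = 244.25.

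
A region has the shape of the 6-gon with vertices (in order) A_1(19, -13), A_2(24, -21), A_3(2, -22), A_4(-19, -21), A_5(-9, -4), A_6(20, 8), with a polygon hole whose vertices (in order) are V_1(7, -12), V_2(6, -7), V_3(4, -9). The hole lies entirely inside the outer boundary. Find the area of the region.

769

Outer boundary:
Σ = (-87) + (-486) + (-460) + (-113) + (8) + (-412) = -1550
Area = |Σ|/2 = 775.
Hole:
Apply the shoelace (surveyor's) formula: 2A = Σ (x_i·y_{i+1} − x_{i+1}·y_i), indices taken mod 3.
Σ = (23) + (-26) + (15) = 12
Area = |Σ|/2 = 6.
Net area = 775 − 6 = 769.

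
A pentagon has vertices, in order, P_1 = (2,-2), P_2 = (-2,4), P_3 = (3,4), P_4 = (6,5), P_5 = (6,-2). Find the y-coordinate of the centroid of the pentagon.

Apply Gauss's area formula. First the cross-terms c_i = x_i·y_{i+1} − x_{i+1}·y_i:
  4, -20, -9, -42, -8  ⇒  2A = -75, A = -37.5.
Then Σ (y_i + y_{i+1})·c_i = -327, so ȳ = -327 / (6·(-37.5)) = 109/75.

109/75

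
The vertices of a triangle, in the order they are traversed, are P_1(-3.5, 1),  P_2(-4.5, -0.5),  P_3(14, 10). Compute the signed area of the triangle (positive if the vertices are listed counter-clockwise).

8.625

Σ = (6.25) + (-38) + (49) = 17.25
Signed area = Σ/2 = 8.625 (positive ⇒ counter-clockwise traversal).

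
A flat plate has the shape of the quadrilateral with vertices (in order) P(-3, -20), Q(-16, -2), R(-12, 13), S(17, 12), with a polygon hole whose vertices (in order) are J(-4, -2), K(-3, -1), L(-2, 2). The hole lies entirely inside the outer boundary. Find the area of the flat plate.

Outer boundary:
Apply the shoelace formula: 2A = Σ (x_i·y_{i+1} − x_{i+1}·y_i), indices taken mod 4.
Σ = (-314) + (-232) + (-365) + (-304) = -1215
Area = |Σ|/2 = 607.5.
Hole:
Apply the shoelace formula: 2A = Σ (x_i·y_{i+1} − x_{i+1}·y_i), indices taken mod 3.
Σ = (-2) + (-8) + (12) = 2
Area = |Σ|/2 = 1.
Net area = 607.5 − 1 = 606.5.

606.5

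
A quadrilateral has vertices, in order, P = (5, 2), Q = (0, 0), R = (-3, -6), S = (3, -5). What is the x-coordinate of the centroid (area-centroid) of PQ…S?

Apply Gauss's area formula. First the cross-terms c_i = x_i·y_{i+1} − x_{i+1}·y_i:
  0, 0, 33, 31  ⇒  2A = 64, A = 32.
Then Σ (x_i + x_{i+1})·c_i = 248, so x̄ = 248 / (6·32) = 31/24.

31/24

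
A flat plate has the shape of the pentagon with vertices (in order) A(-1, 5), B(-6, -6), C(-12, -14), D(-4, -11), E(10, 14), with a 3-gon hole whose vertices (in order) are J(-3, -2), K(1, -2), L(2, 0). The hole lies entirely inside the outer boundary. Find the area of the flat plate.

117

Outer boundary:
Apply the shoelace formula: 2A = Σ (x_i·y_{i+1} − x_{i+1}·y_i), indices taken mod 5.
Σ = (36) + (12) + (76) + (54) + (64) = 242
Area = |Σ|/2 = 121.
Hole:
J→K: (-3)(-2) − (1)(-2) = 8
K→L: (1)(0) − (2)(-2) = 4
L→J: (2)(-2) − (-3)(0) = -4
Σ = 8
Area = |Σ|/2 = 4.
Net area = 121 − 4 = 117.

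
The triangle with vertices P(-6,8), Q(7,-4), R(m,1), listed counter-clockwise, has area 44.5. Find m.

9

The doubled signed area Σ (x_i y_{i+1} − x_{i+1} y_i) is linear in m.
With m=0 it equals -19; the coefficient of m is 12 (from the two edges through R).
So 12·m + -19 = 2·44.5 = 89 ⇒ m = 9.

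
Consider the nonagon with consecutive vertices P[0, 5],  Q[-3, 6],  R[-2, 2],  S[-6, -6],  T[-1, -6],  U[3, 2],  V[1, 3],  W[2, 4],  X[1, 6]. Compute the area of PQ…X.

54.5

Apply the surveyor's formula: 2A = Σ (x_i·y_{i+1} − x_{i+1}·y_i), indices taken mod 9.
Σ = (15) + (6) + (24) + (30) + (16) + (7) + (-2) + (8) + (5) = 109
Area = |Σ|/2 = 54.5.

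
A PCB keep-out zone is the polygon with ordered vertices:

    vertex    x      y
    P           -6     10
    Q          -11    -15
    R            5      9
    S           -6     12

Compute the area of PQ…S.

151

Apply the shoelace formula: 2A = Σ (x_i·y_{i+1} − x_{i+1}·y_i), indices taken mod 4.
Cross-terms: 200, -24, 114, 12  ⇒  Σ = 302
Area = |Σ|/2 = 151.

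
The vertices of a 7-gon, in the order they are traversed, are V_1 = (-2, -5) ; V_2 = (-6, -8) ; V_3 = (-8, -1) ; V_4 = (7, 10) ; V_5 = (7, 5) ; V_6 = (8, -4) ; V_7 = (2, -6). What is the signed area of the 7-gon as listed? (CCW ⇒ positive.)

-155

Apply Gauss's area formula: 2A = Σ (x_i·y_{i+1} − x_{i+1}·y_i), indices taken mod 7.
Cross-terms: -14, -58, -73, -35, -68, -40, -22  ⇒  Σ = -310
Signed area = Σ/2 = -155 (negative ⇒ clockwise traversal).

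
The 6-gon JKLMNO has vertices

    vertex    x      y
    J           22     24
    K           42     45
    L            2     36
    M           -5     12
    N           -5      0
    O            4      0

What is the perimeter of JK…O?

|JK| = √((20)² + (21)²) = √841 = 29
|KL| = √((-40)² + (-9)²) = √1681 = 41
|LM| = √((-7)² + (-24)²) = √625 = 25
|MN| = √((0)² + (-12)²) = √144 = 12
|NO| = √((9)² + (0)²) = √81 = 9
|OJ| = √((18)² + (24)²) = √900 = 30
Perimeter = 29 + 41 + 25 + 12 + 9 + 30 = 146.

146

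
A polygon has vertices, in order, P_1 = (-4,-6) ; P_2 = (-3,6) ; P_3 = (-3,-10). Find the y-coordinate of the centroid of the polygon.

Apply the shoelace (surveyor's) formula. First the cross-terms c_i = x_i·y_{i+1} − x_{i+1}·y_i:
  -42, 48, -22  ⇒  2A = -16, A = -8.
Then Σ (y_i + y_{i+1})·c_i = 160, so ȳ = 160 / (6·(-8)) = -10/3.

-10/3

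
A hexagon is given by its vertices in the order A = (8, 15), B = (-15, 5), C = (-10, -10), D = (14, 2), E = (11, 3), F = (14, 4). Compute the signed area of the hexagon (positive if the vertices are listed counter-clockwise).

392.5

A→B: (8)(5) − (-15)(15) = 265
B→C: (-15)(-10) − (-10)(5) = 200
C→D: (-10)(2) − (14)(-10) = 120
D→E: (14)(3) − (11)(2) = 20
E→F: (11)(4) − (14)(3) = 2
F→A: (14)(15) − (8)(4) = 178
Σ = 785
Signed area = Σ/2 = 392.5 (positive ⇒ counter-clockwise traversal).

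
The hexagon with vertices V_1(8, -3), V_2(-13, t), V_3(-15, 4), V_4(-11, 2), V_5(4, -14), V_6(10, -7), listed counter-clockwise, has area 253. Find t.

Write out the shoelace sum; only the two edges meeting at V_2 involve t:
2·Area = [(8·t − (-13)·(-3)) + ((-13)·4 − (-15)·t)] + 298
       = 23·t + 207 = 506
⇒ t = 13.

13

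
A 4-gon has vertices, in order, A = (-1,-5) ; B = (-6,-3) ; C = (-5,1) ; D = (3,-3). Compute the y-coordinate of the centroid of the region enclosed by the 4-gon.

-7/3

Apply the shoelace formula. First the cross-terms c_i = x_i·y_{i+1} − x_{i+1}·y_i:
  -27, -21, 12, -18  ⇒  2A = -54, A = -27.
Then Σ (y_i + y_{i+1})·c_i = 378, so ȳ = 378 / (6·(-27)) = -7/3.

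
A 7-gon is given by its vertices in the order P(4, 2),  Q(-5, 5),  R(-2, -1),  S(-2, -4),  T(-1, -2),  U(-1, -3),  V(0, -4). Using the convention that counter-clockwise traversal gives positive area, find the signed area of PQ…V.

36

Apply Gauss's area formula: 2A = Σ (x_i·y_{i+1} − x_{i+1}·y_i), indices taken mod 7.
Σ = (30) + (15) + (6) + (0) + (1) + (4) + (16) = 72
Signed area = Σ/2 = 36 (positive ⇒ counter-clockwise traversal).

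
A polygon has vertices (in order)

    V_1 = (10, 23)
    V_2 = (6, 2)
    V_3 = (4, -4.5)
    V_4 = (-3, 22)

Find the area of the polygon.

183.75

Apply the shoelace (surveyor's) formula: 2A = Σ (x_i·y_{i+1} − x_{i+1}·y_i), indices taken mod 4.
Cross-terms: -118, -35, 74.5, -289  ⇒  Σ = -367.5
Area = |Σ|/2 = 183.75.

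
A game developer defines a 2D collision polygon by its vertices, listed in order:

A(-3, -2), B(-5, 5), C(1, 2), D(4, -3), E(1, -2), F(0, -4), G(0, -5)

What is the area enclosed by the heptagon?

37.5

Apply Gauss's area formula: 2A = Σ (x_i·y_{i+1} − x_{i+1}·y_i), indices taken mod 7.
Σ = (-25) + (-15) + (-11) + (-5) + (-4) + (0) + (-15) = -75
Area = |Σ|/2 = 37.5.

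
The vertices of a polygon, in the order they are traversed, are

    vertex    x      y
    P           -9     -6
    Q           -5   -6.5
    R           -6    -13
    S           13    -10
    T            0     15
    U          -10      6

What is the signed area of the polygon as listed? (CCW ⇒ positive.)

Apply Gauss's area formula: 2A = Σ (x_i·y_{i+1} − x_{i+1}·y_i), indices taken mod 6.
Cross-terms: 28.5, 26, 229, 195, 150, 114  ⇒  Σ = 742.5
Signed area = Σ/2 = 371.25 (positive ⇒ counter-clockwise traversal).

371.25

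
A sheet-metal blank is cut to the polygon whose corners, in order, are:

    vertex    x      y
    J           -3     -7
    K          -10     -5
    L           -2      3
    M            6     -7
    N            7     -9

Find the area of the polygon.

Apply Gauss's area formula: 2A = Σ (x_i·y_{i+1} − x_{i+1}·y_i), indices taken mod 5.
J→K: (-3)(-5) − (-10)(-7) = -55
K→L: (-10)(3) − (-2)(-5) = -40
L→M: (-2)(-7) − (6)(3) = -4
M→N: (6)(-9) − (7)(-7) = -5
N→J: (7)(-7) − (-3)(-9) = -76
Σ = -180
Area = |Σ|/2 = 90.

90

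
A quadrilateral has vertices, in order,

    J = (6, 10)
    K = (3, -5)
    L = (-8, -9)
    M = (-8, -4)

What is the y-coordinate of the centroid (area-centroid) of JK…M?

Apply the surveyor's formula. First the cross-terms c_i = x_i·y_{i+1} − x_{i+1}·y_i:
  -60, -67, -40, -56  ⇒  2A = -223, A = -111.5.
Then Σ (y_i + y_{i+1})·c_i = 822, so ȳ = 822 / (6·(-111.5)) = -274/223.

-274/223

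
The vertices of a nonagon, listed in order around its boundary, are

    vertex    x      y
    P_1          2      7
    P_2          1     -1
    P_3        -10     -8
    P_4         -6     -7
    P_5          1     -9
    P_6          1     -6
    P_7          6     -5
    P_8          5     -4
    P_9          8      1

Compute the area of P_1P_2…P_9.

Σ = (-9) + (-18) + (22) + (61) + (3) + (31) + (1) + (37) + (54) = 182
Area = |Σ|/2 = 91.

91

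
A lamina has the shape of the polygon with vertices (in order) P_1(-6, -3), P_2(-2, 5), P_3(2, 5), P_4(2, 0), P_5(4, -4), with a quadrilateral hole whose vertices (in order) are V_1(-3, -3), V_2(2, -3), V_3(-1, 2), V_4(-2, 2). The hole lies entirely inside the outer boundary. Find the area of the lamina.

Outer boundary:
Apply the shoelace (surveyor's) formula: 2A = Σ (x_i·y_{i+1} − x_{i+1}·y_i), indices taken mod 5.
Σ = (-36) + (-20) + (-10) + (-8) + (-36) = -110
Area = |Σ|/2 = 55.
Hole:
Apply the shoelace (surveyor's) formula: 2A = Σ (x_i·y_{i+1} − x_{i+1}·y_i), indices taken mod 4.
Cross-terms: 15, 1, 2, 12  ⇒  Σ = 30
Area = |Σ|/2 = 15.
Net area = 55 − 15 = 40.

40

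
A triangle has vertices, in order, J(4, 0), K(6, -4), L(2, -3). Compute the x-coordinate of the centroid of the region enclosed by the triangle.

4

Apply Gauss's area formula. First the cross-terms c_i = x_i·y_{i+1} − x_{i+1}·y_i:
  -16, -10, 12  ⇒  2A = -14, A = -7.
Then Σ (x_i + x_{i+1})·c_i = -168, so x̄ = -168 / (6·(-7)) = 4.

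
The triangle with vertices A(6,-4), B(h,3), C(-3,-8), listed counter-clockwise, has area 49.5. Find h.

-3

The doubled signed area Σ (x_i y_{i+1} − x_{i+1} y_i) is linear in h.
With h=0 it equals 87; the coefficient of h is -4 (from the two edges through B).
So -4·h + 87 = 2·49.5 = 99 ⇒ h = -3.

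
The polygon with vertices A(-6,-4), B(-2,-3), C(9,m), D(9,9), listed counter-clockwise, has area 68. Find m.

0

Write out the shoelace sum; only the two edges meeting at C involve m:
2·Area = [((-2)·m − 9·(-3)) + (9·9 − 9·m)] + 28
       = -11·m + 136 = 136
⇒ m = 0.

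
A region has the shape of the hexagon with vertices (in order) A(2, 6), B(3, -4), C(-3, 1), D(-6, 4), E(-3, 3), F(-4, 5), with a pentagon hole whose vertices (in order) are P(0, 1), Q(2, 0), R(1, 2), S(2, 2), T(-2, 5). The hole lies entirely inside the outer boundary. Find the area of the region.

Outer boundary:
Apply the shoelace (surveyor's) formula: 2A = Σ (x_i·y_{i+1} − x_{i+1}·y_i), indices taken mod 6.
Σ = (-26) + (-9) + (-6) + (-6) + (-3) + (-34) = -84
Area = |Σ|/2 = 42.
Hole:
Apply the shoelace formula: 2A = Σ (x_i·y_{i+1} − x_{i+1}·y_i), indices taken mod 5.
Σ = (-2) + (4) + (-2) + (14) + (-2) = 12
Area = |Σ|/2 = 6.
Net area = 42 − 6 = 36.

36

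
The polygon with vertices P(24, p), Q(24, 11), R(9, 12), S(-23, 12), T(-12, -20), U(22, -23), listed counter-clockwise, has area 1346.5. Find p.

The doubled signed area Σ (x_i y_{i+1} − x_{i+1} y_i) is linear in p.
With p=0 it equals 2709; the coefficient of p is -2 (from the two edges through P).
So -2·p + 2709 = 2·1346.5 = 2693 ⇒ p = 8.

8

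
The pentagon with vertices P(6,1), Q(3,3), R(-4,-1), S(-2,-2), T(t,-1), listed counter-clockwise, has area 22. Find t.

The doubled signed area Σ (x_i y_{i+1} − x_{i+1} y_i) is linear in t.
With t=0 it equals 38; the coefficient of t is 3 (from the two edges through T).
So 3·t + 38 = 2·22 = 44 ⇒ t = 2.

2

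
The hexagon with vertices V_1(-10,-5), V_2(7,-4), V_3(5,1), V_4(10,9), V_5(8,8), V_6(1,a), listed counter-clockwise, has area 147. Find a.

The doubled signed area Σ (x_i y_{i+1} − x_{i+1} y_i) is linear in a.
With a=0 it equals 132; the coefficient of a is 18 (from the two edges through V_6).
So 18·a + 132 = 2·147 = 294 ⇒ a = 9.

9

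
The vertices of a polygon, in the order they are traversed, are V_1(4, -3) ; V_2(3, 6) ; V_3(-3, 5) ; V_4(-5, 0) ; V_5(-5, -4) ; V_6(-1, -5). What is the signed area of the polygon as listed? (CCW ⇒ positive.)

Apply the shoelace formula: 2A = Σ (x_i·y_{i+1} − x_{i+1}·y_i), indices taken mod 6.
V_1→V_2: (4)(6) − (3)(-3) = 33
V_2→V_3: (3)(5) − (-3)(6) = 33
V_3→V_4: (-3)(0) − (-5)(5) = 25
V_4→V_5: (-5)(-4) − (-5)(0) = 20
V_5→V_6: (-5)(-5) − (-1)(-4) = 21
V_6→V_1: (-1)(-3) − (4)(-5) = 23
Σ = 155
Signed area = Σ/2 = 77.5 (positive ⇒ counter-clockwise traversal).

77.5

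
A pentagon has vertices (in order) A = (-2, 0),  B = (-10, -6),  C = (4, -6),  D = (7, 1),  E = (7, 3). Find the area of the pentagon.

Apply the shoelace formula: 2A = Σ (x_i·y_{i+1} − x_{i+1}·y_i), indices taken mod 5.
Cross-terms: 12, 84, 46, 14, 6  ⇒  Σ = 162
Area = |Σ|/2 = 81.

81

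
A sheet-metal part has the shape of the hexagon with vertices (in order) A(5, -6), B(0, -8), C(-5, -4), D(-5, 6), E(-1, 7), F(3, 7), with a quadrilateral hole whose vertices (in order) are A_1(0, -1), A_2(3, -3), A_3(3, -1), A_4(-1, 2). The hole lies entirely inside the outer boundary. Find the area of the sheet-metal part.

Outer boundary:
Σ = (-40) + (-40) + (-50) + (-29) + (-28) + (-53) = -240
Area = |Σ|/2 = 120.
Hole:
Apply the shoelace (surveyor's) formula: 2A = Σ (x_i·y_{i+1} − x_{i+1}·y_i), indices taken mod 4.
Cross-terms: 3, 6, 5, 1  ⇒  Σ = 15
Area = |Σ|/2 = 7.5.
Net area = 120 − 7.5 = 112.5.

112.5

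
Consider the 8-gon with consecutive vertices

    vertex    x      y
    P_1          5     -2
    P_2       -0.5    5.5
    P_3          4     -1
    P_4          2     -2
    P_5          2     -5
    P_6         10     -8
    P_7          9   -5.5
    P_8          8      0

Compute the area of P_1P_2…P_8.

P_1→P_2: (5)(5.5) − (-0.5)(-2) = 26.5
P_2→P_3: (-0.5)(-1) − (4)(5.5) = -21.5
P_3→P_4: (4)(-2) − (2)(-1) = -6
P_4→P_5: (2)(-5) − (2)(-2) = -6
P_5→P_6: (2)(-8) − (10)(-5) = 34
P_6→P_7: (10)(-5.5) − (9)(-8) = 17
P_7→P_8: (9)(0) − (8)(-5.5) = 44
P_8→P_1: (8)(-2) − (5)(0) = -16
Σ = 72
Area = |Σ|/2 = 36.

36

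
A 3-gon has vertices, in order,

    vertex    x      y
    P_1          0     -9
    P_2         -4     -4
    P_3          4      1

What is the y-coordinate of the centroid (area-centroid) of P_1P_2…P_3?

Apply the shoelace (surveyor's) formula. First the cross-terms c_i = x_i·y_{i+1} − x_{i+1}·y_i:
  -36, 12, -36  ⇒  2A = -60, A = -30.
Then Σ (y_i + y_{i+1})·c_i = 720, so ȳ = 720 / (6·(-30)) = -4.

-4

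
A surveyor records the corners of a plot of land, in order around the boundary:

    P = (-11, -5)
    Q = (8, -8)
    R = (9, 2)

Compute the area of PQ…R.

Apply the shoelace formula: 2A = Σ (x_i·y_{i+1} − x_{i+1}·y_i), indices taken mod 3.
Cross-terms: 128, 88, -23  ⇒  Σ = 193
Area = |Σ|/2 = 96.5.

96.5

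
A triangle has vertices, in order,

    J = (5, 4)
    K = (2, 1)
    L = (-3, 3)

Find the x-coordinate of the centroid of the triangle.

4/3

Apply the surveyor's formula. First the cross-terms c_i = x_i·y_{i+1} − x_{i+1}·y_i:
  -3, 9, -27  ⇒  2A = -21, A = -10.5.
Then Σ (x_i + x_{i+1})·c_i = -84, so x̄ = -84 / (6·(-10.5)) = 4/3.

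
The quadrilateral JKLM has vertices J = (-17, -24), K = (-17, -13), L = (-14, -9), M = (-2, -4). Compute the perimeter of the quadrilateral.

54

|JK| = √((0)² + (11)²) = √121 = 11
|KL| = √((3)² + (4)²) = √25 = 5
|LM| = √((12)² + (5)²) = √169 = 13
|MJ| = √((-15)² + (-20)²) = √625 = 25
Perimeter = 11 + 5 + 13 + 25 = 54.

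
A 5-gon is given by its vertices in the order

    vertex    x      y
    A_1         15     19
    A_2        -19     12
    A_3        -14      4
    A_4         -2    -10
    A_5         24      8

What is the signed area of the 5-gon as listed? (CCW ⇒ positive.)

670.5

Σ = (541) + (92) + (148) + (224) + (336) = 1341
Signed area = Σ/2 = 670.5 (positive ⇒ counter-clockwise traversal).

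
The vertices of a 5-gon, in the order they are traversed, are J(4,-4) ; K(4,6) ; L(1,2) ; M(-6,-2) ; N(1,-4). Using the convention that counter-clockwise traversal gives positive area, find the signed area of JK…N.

Apply Gauss's area formula: 2A = Σ (x_i·y_{i+1} − x_{i+1}·y_i), indices taken mod 5.
J→K: (4)(6) − (4)(-4) = 40
K→L: (4)(2) − (1)(6) = 2
L→M: (1)(-2) − (-6)(2) = 10
M→N: (-6)(-4) − (1)(-2) = 26
N→J: (1)(-4) − (4)(-4) = 12
Σ = 90
Signed area = Σ/2 = 45 (positive ⇒ counter-clockwise traversal).

45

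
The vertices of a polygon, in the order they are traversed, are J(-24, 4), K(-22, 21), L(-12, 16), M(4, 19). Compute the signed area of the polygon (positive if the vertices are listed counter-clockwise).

Apply the shoelace formula: 2A = Σ (x_i·y_{i+1} − x_{i+1}·y_i), indices taken mod 4.
Σ = (-416) + (-100) + (-292) + (472) = -336
Signed area = Σ/2 = -168 (negative ⇒ clockwise traversal).

-168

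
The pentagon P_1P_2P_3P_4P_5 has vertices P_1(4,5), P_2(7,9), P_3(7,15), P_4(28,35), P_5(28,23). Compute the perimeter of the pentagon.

|P_1P_2| = √((3)² + (4)²) = √25 = 5
|P_2P_3| = √((0)² + (6)²) = √36 = 6
|P_3P_4| = √((21)² + (20)²) = √841 = 29
|P_4P_5| = √((0)² + (-12)²) = √144 = 12
|P_5P_1| = √((-24)² + (-18)²) = √900 = 30
Perimeter = 5 + 6 + 29 + 12 + 30 = 82.

82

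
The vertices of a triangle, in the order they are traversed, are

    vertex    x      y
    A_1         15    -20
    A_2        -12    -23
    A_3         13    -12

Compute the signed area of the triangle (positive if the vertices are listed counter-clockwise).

Apply the surveyor's formula: 2A = Σ (x_i·y_{i+1} − x_{i+1}·y_i), indices taken mod 3.
Σ = (-585) + (443) + (-80) = -222
Signed area = Σ/2 = -111 (negative ⇒ clockwise traversal).

-111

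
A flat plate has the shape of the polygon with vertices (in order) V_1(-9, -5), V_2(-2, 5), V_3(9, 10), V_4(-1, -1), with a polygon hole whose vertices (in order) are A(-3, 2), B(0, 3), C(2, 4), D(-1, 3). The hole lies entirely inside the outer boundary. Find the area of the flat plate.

60.5

Outer boundary:
Apply the surveyor's formula: 2A = Σ (x_i·y_{i+1} − x_{i+1}·y_i), indices taken mod 4.
Σ = (-55) + (-65) + (1) + (-4) = -123
Area = |Σ|/2 = 61.5.
Hole:
Apply the surveyor's formula: 2A = Σ (x_i·y_{i+1} − x_{i+1}·y_i), indices taken mod 4.
Σ = (-9) + (-6) + (10) + (7) = 2
Area = |Σ|/2 = 1.
Net area = 61.5 − 1 = 60.5.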